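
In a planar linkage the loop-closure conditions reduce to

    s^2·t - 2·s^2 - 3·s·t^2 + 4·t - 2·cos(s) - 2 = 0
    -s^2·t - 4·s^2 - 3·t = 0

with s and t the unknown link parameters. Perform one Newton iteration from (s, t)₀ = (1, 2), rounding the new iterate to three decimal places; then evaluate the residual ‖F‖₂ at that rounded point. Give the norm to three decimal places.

18.110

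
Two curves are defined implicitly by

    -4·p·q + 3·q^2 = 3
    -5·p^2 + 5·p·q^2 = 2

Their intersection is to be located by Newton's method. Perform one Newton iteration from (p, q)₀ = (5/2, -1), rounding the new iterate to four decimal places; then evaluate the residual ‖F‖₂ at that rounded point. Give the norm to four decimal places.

At (5/2, -1): F = (10.0000, -20.7500).
Jacobian J = [[-4·q, -4·p + 6·q], [-10·p + 5·q^2, 10·p·q]].
At the point, J = [[4.0000, -16.0000], [-20.0000, -25.0000]] (det J = -420.0000).
Solving J·Δ = −F gives Δ = (-1.3857, 0.2786).
Then the next iterate is (p, q)₁ = (1.1143, -0.7214).
Re-evaluating at (1.1143, -0.7214): F = (1.776678, -5.308814), so ‖F‖₂ = 5.5982.

5.5982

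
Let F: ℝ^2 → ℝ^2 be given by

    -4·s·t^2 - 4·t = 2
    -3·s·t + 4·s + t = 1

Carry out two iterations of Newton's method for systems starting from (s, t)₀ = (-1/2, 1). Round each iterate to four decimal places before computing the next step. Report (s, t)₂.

At (-1/2, 1): F = (-4.0000, -0.5000).
Jacobian J = [[-4·t^2, -8·s·t - 4], [-3·t + 4, -3·s + 1]].
At the point, J = [[-4.0000, 0.0000], [1.0000, 2.5000]] (det J = -10.0000).
Solving J·Δ = −F gives Δ = (-1.0000, 0.6000).
Then the next iterate is (s, t)₁ = (-1.5000, 1.6000).
Round to (-1.5000, 1.6000) and repeat: F = (6.9600, 1.8000), J = [[-10.2400, 15.2000], [-0.8000, 5.5000]].
Δ = (0.2473, -0.2913), so (s, t)₂ = (-1.2527, 1.3087).

(-1.2527, 1.3087)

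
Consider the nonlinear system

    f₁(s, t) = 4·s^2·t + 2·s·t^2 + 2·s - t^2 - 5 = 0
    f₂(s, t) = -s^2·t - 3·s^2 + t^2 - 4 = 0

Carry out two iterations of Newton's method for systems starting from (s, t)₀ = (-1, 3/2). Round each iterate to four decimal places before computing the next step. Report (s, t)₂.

(4.0650, -3.3199)

At (-1, 3/2): F = (-7.7500, -6.2500).
Jacobian J = [[8·s·t + 2·t^2 + 2, 4·s^2 + 4·s·t - 2·t], [-2·s·t - 6·s, -s^2 + 2·t]].
At the point, J = [[-5.5000, -5.0000], [9.0000, 2.0000]] (det J = 34.0000).
Solving J·Δ = −F gives Δ = (1.3750, -3.0625).
Then the next iterate is (s, t)₁ = (0.3750, -1.5625).
Round to (0.3750, -1.5625) and repeat: F = (-5.739258, -1.760742), J = [[2.195312, 1.343750], [-1.078125, -3.265625]].
Δ = (3.6900, -1.7574), so (s, t)₂ = (4.0650, -3.3199).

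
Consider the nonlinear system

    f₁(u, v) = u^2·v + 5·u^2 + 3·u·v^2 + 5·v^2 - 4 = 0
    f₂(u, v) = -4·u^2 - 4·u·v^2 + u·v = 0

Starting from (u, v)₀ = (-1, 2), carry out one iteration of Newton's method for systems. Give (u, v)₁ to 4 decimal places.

At (-1, 2): F = (11.0000, 10.0000).
Jacobian J = [[2·u·v + 10·u + 3·v^2, u^2 + 6·u·v + 10·v], [-8·u - 4·v^2 + v, -8·u·v + u]].
At the point, J = [[-2.0000, 9.0000], [-6.0000, 15.0000]] (det J = 24.0000).
Solving J·Δ = −F gives Δ = (-3.1250, -1.9167).
Then the next iterate is (u, v)₁ = (-4.1250, 0.0833).

(-4.1250, 0.0833)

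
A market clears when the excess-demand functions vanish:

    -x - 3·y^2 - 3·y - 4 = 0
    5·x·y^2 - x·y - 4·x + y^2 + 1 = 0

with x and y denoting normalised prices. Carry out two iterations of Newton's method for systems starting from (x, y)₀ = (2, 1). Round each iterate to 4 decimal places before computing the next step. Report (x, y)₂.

At (2, 1): F = (-12.0000, 2.0000).
Jacobian J = [[-1, -6·y - 3], [5·y^2 - y - 4, 10·x·y - x + 2·y]].
At the point, J = [[-1.0000, -9.0000], [0.0000, 20.0000]] (det J = -20.0000).
Solving J·Δ = −F gives Δ = (-11.1000, -0.1000).
Then the next iterate is (x, y)₁ = (-9.1000, 0.9000).
Round to (-9.1000, 0.9000) and repeat: F = (-0.0300, 9.5450), J = [[-1.0000, -8.4000], [-0.8500, -71.0000]].
Δ = (-1.2889, 0.1499), so (x, y)₂ = (-10.3889, 1.0499).

(-10.3889, 1.0499)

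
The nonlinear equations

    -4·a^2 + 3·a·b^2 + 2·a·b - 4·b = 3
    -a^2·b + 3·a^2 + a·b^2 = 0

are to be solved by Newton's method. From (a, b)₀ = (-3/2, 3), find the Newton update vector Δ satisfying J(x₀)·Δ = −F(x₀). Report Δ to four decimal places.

At (-3/2, 3): F = (-73.5000, -13.5000).
Jacobian J = [[-8·a + 3·b^2 + 2·b, 6·a·b + 2·a - 4], [-2·a·b + 6·a + b^2, -a^2 + 2·a·b]].
At the point, J = [[45.0000, -34.0000], [9.0000, -11.2500]] (det J = -200.2500).
Solving J·Δ = −F gives Δ = (1.8371, 0.2697).

(1.8371, 0.2697)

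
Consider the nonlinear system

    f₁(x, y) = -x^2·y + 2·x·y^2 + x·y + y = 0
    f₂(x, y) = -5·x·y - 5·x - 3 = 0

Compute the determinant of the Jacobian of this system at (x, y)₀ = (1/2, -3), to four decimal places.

2.5000

J = [[-2·x·y + 2·y^2 + y, -x^2 + 4·x·y + x + 1], [-5·y - 5, -5·x]].
At the point, J = [[18.0000, -4.7500], [10.0000, -2.5000]].
det J = 2.5000.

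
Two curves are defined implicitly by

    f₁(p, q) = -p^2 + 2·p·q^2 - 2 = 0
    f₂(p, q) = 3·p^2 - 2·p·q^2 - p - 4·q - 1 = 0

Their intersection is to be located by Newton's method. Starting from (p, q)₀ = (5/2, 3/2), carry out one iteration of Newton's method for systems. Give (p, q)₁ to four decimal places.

At (5/2, 3/2): F = (3.0000, -2.0000).
Jacobian J = [[-2·p + 2·q^2, 4·p·q], [6·p - 2·q^2 - 1, -4·p·q - 4]].
At the point, J = [[-0.5000, 15.0000], [9.5000, -19.0000]] (det J = -133.0000).
Solving J·Δ = −F gives Δ = (-0.2030, -0.2068).
Then the next iterate is (p, q)₁ = (2.2970, 1.2932).

(2.2970, 1.2932)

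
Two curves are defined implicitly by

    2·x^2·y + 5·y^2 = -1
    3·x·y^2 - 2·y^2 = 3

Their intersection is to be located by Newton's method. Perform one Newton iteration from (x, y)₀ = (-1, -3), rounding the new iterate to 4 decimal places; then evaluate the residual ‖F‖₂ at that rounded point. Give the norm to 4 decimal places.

At (-1, -3): F = (40.0000, -48.0000).
Jacobian J = [[4·x·y, 2·x^2 + 10·y], [3·y^2, 6·x·y - 4·y]].
At the point, J = [[12.0000, -28.0000], [27.0000, 30.0000]] (det J = 1116.0000).
Solving J·Δ = −F gives Δ = (0.1290, 1.4839).
Then the next iterate is (x, y)₁ = (-0.8710, -1.5161).
Re-evaluating at (-0.8710, -1.5161): F = (10.192445, -13.603254), so ‖F‖₂ = 16.9981.

16.9981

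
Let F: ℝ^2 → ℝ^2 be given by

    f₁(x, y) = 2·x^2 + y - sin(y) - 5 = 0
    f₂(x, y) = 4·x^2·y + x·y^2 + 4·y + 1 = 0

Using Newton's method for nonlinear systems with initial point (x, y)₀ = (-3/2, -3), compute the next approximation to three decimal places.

At (-3/2, -3): F = (-3.35888, -51.500).
Jacobian J = [[4·x, -cos(y) + 1], [8·x·y + y^2, 4·x^2 + 2·x·y + 4]].
At the point, J = [[-6.000, 1.98999], [45.000, 22.000]] (det J = -221.54966).
Solving J·Δ = −F gives Δ = (0.129, 2.077).
Then the next iterate is (x, y)₁ = (-1.371, -0.923).

(-1.371, -0.923)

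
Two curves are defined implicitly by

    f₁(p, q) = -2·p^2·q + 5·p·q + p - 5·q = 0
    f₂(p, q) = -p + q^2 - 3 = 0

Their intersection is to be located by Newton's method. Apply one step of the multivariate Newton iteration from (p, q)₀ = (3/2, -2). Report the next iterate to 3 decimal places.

(-0.143, -1.714)

At (3/2, -2): F = (5.500, -0.500).
Jacobian J = [[-4·p·q + 5·q + 1, -2·p^2 + 5·p - 5], [-1, 2·q]].
At the point, J = [[3.000, -2.000], [-1.000, -4.000]] (det J = -14.000).
Solving J·Δ = −F gives Δ = (-1.643, 0.286).
Then the next iterate is (p, q)₁ = (-0.143, -1.714).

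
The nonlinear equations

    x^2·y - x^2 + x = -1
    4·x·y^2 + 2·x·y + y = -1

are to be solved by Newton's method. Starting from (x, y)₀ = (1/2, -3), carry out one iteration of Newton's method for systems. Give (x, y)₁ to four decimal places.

(0.8667, -0.6000)

At (1/2, -3): F = (0.5000, 13.0000).
Jacobian J = [[2·x·y - 2·x + 1, x^2], [4·y^2 + 2·y, 8·x·y + 2·x + 1]].
At the point, J = [[-3.0000, 0.2500], [30.0000, -10.0000]] (det J = 22.5000).
Solving J·Δ = −F gives Δ = (0.3667, 2.4000).
Then the next iterate is (x, y)₁ = (0.8667, -0.6000).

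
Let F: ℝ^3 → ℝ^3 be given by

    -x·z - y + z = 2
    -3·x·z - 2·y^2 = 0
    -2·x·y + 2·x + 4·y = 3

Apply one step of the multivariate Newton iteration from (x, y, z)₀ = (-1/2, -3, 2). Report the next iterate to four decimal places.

At (-1/2, -3, 2): F = (4.0000, -15.0000, -19.0000).
Jacobian J = [[-z, -1, -x + 1], [-3·z, -4·y, -3·x], [-2·y + 2, -2·x + 4, 0]].
At the point, J = [[-2.0000, -1.0000, 1.5000], [-6.0000, 12.0000, 1.5000], [8.0000, 5.0000, 0.0000]] (det J = -186.0000).
Solving J·Δ = −F gives Δ = (1.2258, 1.8387, 0.1935).
Then the next iterate is (x, y, z)₁ = (0.7258, -1.1613, 2.1935).

(0.7258, -1.1613, 2.1935)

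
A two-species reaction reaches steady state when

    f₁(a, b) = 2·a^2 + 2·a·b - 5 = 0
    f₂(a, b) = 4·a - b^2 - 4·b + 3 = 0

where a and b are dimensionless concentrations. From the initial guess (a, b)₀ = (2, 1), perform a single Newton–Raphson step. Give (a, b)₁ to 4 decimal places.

(1.1316, 1.4211)

At (2, 1): F = (7.0000, 6.0000).
Jacobian J = [[4·a + 2·b, 2·a], [4, -2·b - 4]].
At the point, J = [[10.0000, 4.0000], [4.0000, -6.0000]] (det J = -76.0000).
Solving J·Δ = −F gives Δ = (-0.8684, 0.4211).
Then the next iterate is (a, b)₁ = (1.1316, 1.4211).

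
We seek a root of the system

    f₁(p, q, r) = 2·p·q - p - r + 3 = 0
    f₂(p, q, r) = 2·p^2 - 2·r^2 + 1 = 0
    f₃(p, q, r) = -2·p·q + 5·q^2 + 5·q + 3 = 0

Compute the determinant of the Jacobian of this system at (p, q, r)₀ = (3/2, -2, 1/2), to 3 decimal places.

J = [[2·q - 1, 2·p, -1], [4·p, 0, -4·r], [-2·q, -2·p + 10·q + 5, 0]].
At the point, J = [[-5.000, 3.000, -1.000], [6.000, 0.000, -2.000], [4.000, -18.000, 0.000]].
det J = 264.000.

264.000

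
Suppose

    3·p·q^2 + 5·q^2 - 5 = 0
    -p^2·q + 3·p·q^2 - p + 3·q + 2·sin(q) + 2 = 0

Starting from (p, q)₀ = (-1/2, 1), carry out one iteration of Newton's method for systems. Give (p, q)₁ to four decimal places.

At (-1/2, 1): F = (-1.5000, 5.432942).
Jacobian J = [[3·q^2, 6·p·q + 10·q], [-2·p·q + 3·q^2 - 1, -p^2 + 6·p·q + 2·cos(q) + 3]].
At the point, J = [[3.0000, 7.0000], [3.0000, 0.830605]] (det J = -18.508186).
Solving J·Δ = −F gives Δ = (-2.1221, 1.1238).
Then the next iterate is (p, q)₁ = (-2.6221, 2.1238).

(-2.6221, 2.1238)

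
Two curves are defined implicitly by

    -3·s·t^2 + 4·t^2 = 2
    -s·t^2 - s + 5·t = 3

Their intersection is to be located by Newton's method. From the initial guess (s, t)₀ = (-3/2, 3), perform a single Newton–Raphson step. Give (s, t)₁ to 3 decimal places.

(1.030, 2.879)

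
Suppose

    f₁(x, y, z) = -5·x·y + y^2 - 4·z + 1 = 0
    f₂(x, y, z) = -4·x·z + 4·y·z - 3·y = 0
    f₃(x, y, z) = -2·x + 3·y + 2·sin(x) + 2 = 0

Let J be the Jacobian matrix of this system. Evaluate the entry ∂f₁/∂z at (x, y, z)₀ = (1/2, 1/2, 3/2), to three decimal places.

-4.000

∂f₁/∂z = -4.
At (1/2, 1/2, 3/2) this is -4.000.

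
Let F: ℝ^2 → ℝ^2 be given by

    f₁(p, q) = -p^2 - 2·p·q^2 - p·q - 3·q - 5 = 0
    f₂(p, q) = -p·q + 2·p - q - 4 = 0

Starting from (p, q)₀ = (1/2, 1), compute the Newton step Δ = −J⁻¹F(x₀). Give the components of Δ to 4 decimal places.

At (1/2, 1): F = (-9.7500, -4.5000).
Jacobian J = [[-2·p - 2·q^2 - q, -4·p·q - p - 3], [-q + 2, -p - 1]].
At the point, J = [[-4.0000, -5.5000], [1.0000, -1.5000]] (det J = 11.5000).
Solving J·Δ = −F gives Δ = (0.8804, -2.4130).

(0.8804, -2.4130)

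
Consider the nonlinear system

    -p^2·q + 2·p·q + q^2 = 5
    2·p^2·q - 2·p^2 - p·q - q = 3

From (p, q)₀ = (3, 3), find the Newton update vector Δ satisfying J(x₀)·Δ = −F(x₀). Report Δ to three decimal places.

At (3, 3): F = (-5.000, 21.000).
Jacobian J = [[-2·p·q + 2·q, -p^2 + 2·p + 2·q], [4·p·q - 4·p - q, 2·p^2 - p - 1]].
At the point, J = [[-12.000, 3.000], [21.000, 14.000]] (det J = -231.000).
Solving J·Δ = −F gives Δ = (-0.576, -0.636).

(-0.576, -0.636)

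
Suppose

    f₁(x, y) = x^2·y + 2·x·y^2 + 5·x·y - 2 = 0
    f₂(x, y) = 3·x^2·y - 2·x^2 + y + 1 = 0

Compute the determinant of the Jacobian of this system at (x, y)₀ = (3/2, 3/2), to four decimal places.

-12.7500

J = [[2·x·y + 2·y^2 + 5·y, x^2 + 4·x·y + 5·x], [6·x·y - 4·x, 3·x^2 + 1]].
At the point, J = [[16.5000, 18.7500], [7.5000, 7.7500]].
det J = -12.7500.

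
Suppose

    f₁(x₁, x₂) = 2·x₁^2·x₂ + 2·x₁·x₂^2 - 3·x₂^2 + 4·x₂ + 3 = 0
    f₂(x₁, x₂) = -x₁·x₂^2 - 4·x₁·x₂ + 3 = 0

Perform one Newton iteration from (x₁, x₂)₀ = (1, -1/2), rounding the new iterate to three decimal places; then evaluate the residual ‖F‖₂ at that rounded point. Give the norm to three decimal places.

At (1, -1/2): F = (-0.250, 4.750).
Jacobian J = [[4·x₁·x₂ + 2·x₂^2, 2·x₁^2 + 4·x₁·x₂ - 6·x₂ + 4], [-x₂^2 - 4·x₂, -2·x₁·x₂ - 4·x₁]].
At the point, J = [[-1.500, 7.000], [1.750, -3.000]] (det J = -7.750).
Solving J·Δ = −F gives Δ = (-4.194, -0.863).
Then the next iterate is (x₁, x₂)₁ = (-3.194, -1.363).
Re-evaluating at (-3.194, -1.363): F = (-47.70240, -8.47997), so ‖F‖₂ = 48.450.

48.450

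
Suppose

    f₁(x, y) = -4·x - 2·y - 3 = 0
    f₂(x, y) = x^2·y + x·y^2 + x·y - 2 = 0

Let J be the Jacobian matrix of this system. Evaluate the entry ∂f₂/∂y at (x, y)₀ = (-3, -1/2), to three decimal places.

∂f₂/∂y = x^2 + 2·x·y + x.
At (-3, -1/2) this is 9.000.

9.000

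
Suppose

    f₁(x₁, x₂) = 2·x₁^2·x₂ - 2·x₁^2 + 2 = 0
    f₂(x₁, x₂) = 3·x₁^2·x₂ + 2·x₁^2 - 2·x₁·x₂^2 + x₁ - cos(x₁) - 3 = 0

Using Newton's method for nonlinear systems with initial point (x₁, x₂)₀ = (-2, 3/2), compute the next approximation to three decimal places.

At (-2, 3/2): F = (6.000, 30.41615).
Jacobian J = [[4·x₁·x₂ - 4·x₁, 2·x₁^2], [6·x₁·x₂ + 4·x₁ - 2·x₂^2 + sin(x₁) + 1, 3·x₁^2 - 4·x₁·x₂]].
At the point, J = [[-4.000, 8.000], [-30.40930, 24.000]] (det J = 147.27438).
Solving J·Δ = −F gives Δ = (0.674, -0.413).
Then the next iterate is (x₁, x₂)₁ = (-1.326, 1.087).

(-1.326, 1.087)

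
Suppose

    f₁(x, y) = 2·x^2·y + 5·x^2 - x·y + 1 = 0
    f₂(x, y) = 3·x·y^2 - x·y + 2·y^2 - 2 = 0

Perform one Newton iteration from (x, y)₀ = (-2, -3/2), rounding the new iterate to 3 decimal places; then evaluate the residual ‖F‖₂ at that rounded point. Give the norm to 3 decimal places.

3.378

At (-2, -3/2): F = (6.000, -14.000).
Jacobian J = [[4·x·y + 10·x - y, 2·x^2 - x], [3·y^2 - y, 6·x·y - x + 4·y]].
At the point, J = [[-6.500, 10.000], [8.250, 14.000]] (det J = -173.500).
Solving J·Δ = −F gives Δ = (1.291, 0.239).
Then the next iterate is (x, y)₁ = (-0.709, -1.261).
Re-evaluating at (-0.709, -1.261): F = (1.35159, -3.09599), so ‖F‖₂ = 3.378.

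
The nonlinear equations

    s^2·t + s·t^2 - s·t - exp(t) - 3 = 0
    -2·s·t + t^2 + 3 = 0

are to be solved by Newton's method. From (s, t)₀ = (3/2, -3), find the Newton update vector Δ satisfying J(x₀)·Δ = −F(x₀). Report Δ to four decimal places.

(-4.4079, -0.6052)

At (3/2, -3): F = (8.200213, 21.0000).
Jacobian J = [[2·s·t + t^2 - t, s^2 + 2·s·t - s - exp(t)], [-2·t, -2·s + 2·t]].
At the point, J = [[3.0000, -8.299787], [6.0000, -9.0000]] (det J = 22.798722).
Solving J·Δ = −F gives Δ = (-4.4079, -0.6052).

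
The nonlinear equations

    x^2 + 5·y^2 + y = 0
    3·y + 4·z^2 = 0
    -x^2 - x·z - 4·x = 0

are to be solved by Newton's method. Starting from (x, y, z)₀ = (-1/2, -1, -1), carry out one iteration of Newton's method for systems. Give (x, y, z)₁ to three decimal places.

At (-1/2, -1, -1): F = (4.250, 1.000, 1.250).
Jacobian J = [[2·x, 10·y + 1, 0], [0, 3, 8·z], [-2·x - z - 4, 0, -x]].
At the point, J = [[-1.000, -9.000, 0.000], [0.000, 3.000, -8.000], [-2.000, 0.000, 0.500]] (det J = -145.500).
Solving J·Δ = −F gives Δ = (0.693, 0.395, 0.273).
Then the next iterate is (x, y, z)₁ = (0.193, -0.605, -0.727).

(0.193, -0.605, -0.727)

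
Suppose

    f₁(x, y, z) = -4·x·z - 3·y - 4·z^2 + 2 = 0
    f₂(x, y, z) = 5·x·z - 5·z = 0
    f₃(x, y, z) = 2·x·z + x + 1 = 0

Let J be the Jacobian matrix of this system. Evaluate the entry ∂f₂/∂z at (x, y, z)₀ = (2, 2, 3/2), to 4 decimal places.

∂f₂/∂z = 5·x - 5.
At (2, 2, 3/2) this is 5.0000.

5.0000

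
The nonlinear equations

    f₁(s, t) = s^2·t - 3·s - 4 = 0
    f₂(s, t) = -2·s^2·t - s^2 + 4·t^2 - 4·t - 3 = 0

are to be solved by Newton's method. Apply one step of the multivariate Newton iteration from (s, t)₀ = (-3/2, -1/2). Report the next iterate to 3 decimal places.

At (-3/2, -1/2): F = (-0.625, 0.000).
Jacobian J = [[2·s·t - 3, s^2], [-4·s·t - 2·s, -2·s^2 + 8·t - 4]].
At the point, J = [[-1.500, 2.250], [0.000, -12.500]] (det J = 18.750).
Solving J·Δ = −F gives Δ = (-0.417, 0.000).
Then the next iterate is (s, t)₁ = (-1.917, -0.500).

(-1.917, -0.500)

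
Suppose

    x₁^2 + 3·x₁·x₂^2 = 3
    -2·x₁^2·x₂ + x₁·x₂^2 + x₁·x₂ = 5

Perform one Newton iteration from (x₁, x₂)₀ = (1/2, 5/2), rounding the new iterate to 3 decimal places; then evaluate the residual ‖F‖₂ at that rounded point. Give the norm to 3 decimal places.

97.069

At (1/2, 5/2): F = (6.625, -1.875).
Jacobian J = [[2·x₁ + 3·x₂^2, 6·x₁·x₂], [-4·x₁·x₂ + x₂^2 + x₂, -2·x₁^2 + 2·x₁·x₂ + x₁]].
At the point, J = [[19.750, 7.500], [3.750, 2.500]] (det J = 21.250).
Solving J·Δ = −F gives Δ = (-1.441, 2.912).
Then the next iterate is (x₁, x₂)₁ = (-0.941, 5.412).
Re-evaluating at (-0.941, 5.412): F = (-84.79947, -47.23879), so ‖F‖₂ = 97.069.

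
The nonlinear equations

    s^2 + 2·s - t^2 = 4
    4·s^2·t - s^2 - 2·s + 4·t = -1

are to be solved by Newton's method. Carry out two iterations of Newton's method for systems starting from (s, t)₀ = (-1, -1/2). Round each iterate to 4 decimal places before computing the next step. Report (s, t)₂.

At (-1, -1/2): F = (-5.2500, -2.0000).
Jacobian J = [[2·s + 2, -2·t], [8·s·t - 2·s - 2, 4·s^2 + 4]].
At the point, J = [[0.0000, 1.0000], [4.0000, 8.0000]] (det J = -4.0000).
Solving J·Δ = −F gives Δ = (-10.0000, 5.2500).
Then the next iterate is (s, t)₁ = (-11.0000, 4.7500).
Round to (-11.0000, 4.7500) and repeat: F = (72.4375, 2220.0000), J = [[-20.0000, -9.5000], [-398.0000, 488.0000]].
Δ = (4.1680, -1.1498), so (s, t)₂ = (-6.8320, 3.6002).

(-6.8320, 3.6002)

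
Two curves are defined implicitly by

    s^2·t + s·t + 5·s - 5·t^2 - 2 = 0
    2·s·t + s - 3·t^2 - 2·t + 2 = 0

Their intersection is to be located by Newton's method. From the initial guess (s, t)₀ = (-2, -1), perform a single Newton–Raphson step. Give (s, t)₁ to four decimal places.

(1.0000, -1.4167)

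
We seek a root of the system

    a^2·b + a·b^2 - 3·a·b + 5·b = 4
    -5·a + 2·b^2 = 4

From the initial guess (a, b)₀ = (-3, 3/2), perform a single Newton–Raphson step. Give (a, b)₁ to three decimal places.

At (-3, 3/2): F = (23.750, 15.500).
Jacobian J = [[2·a·b + b^2 - 3·b, a^2 + 2·a·b - 3·a + 5], [-5, 4·b]].
At the point, J = [[-11.250, 14.000], [-5.000, 6.000]] (det J = 2.500).
Solving J·Δ = −F gives Δ = (29.800, 22.250).
Then the next iterate is (a, b)₁ = (26.800, 23.750).

(26.800, 23.750)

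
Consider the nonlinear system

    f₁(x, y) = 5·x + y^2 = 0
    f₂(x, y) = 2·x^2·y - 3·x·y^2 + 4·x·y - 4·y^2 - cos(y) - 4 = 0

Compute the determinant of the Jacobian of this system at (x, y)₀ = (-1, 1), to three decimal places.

-9.793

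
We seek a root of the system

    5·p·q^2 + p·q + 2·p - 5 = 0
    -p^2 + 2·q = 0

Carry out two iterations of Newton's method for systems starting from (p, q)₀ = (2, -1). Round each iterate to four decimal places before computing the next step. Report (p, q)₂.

At (2, -1): F = (7.0000, -6.0000).
Jacobian J = [[5·q^2 + q + 2, 10·p·q + p], [-2·p, 2]].
At the point, J = [[6.0000, -18.0000], [-4.0000, 2.0000]] (det J = -60.0000).
Solving J·Δ = −F gives Δ = (-1.5667, -0.1333).
Then the next iterate is (p, q)₁ = (0.4333, -1.1333).
Round to (0.4333, -1.1333) and repeat: F = (-1.841874, -2.454349), J = [[7.288544, -4.477289], [-0.8666, 2.0000]].
Δ = (1.3716, 1.8215), so (p, q)₂ = (1.8049, 0.6882).

(1.8049, 0.6882)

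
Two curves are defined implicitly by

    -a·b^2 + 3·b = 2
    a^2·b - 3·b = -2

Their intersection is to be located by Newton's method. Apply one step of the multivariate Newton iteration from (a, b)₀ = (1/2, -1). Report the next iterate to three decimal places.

At (1/2, -1): F = (-5.500, 4.750).
Jacobian J = [[-b^2, -2·a·b + 3], [2·a·b, a^2 - 3]].
At the point, J = [[-1.000, 4.000], [-1.000, -2.750]] (det J = 6.750).
Solving J·Δ = −F gives Δ = (0.574, 1.519).
Then the next iterate is (a, b)₁ = (1.074, 0.519).

(1.074, 0.519)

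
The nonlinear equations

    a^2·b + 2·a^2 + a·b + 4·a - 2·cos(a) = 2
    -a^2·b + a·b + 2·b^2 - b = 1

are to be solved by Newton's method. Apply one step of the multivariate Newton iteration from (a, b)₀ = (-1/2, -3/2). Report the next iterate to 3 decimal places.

At (-1/2, -3/2): F = (-4.88017, 6.125).
Jacobian J = [[2·a·b + 4·a + b + 2·sin(a) + 4, a^2 + a], [-2·a·b + b, -a^2 + a + 4·b - 1]].
At the point, J = [[1.04115, -0.250], [-3.000, -7.750]] (det J = -8.81890).
Solving J·Δ = −F gives Δ = (4.462, -0.937).
Then the next iterate is (a, b)₁ = (3.962, -2.437).

(3.962, -2.437)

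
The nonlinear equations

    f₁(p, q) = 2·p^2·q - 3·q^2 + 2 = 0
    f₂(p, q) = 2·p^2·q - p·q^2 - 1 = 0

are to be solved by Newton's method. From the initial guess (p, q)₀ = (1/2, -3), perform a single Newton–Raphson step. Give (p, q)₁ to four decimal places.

(0.3567, -1.6140)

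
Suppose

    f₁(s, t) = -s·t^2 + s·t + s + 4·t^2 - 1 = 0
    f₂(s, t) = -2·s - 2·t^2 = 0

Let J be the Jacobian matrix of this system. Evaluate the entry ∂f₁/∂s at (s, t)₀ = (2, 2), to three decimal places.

-1.000

∂f₁/∂s = -t^2 + t + 1.
At (2, 2) this is -1.000.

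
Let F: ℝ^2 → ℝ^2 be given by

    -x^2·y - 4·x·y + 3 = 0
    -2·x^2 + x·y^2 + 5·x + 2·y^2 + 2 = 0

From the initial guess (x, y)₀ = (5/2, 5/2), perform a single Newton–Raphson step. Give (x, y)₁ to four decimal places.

At (5/2, 5/2): F = (-37.6250, 30.1250).
Jacobian J = [[-2·x·y - 4·y, -x^2 - 4·x], [-4·x + y^2 + 5, 2·x·y + 4·y]].
At the point, J = [[-22.5000, -16.2500], [1.2500, 22.5000]] (det J = -485.9375).
Solving J·Δ = −F gives Δ = (-0.7347, -1.2981).
Then the next iterate is (x, y)₁ = (1.7653, 1.2019).

(1.7653, 1.2019)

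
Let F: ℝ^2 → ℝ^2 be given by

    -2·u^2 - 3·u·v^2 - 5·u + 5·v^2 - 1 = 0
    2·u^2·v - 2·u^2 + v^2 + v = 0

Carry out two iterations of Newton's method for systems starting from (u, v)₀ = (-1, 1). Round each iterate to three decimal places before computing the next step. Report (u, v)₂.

At (-1, 1): F = (10.000, 2.000).
Jacobian J = [[-4·u - 3·v^2 - 5, -6·u·v + 10·v], [4·u·v - 4·u, 2·u^2 + 2·v + 1]].
At the point, J = [[-4.000, 16.000], [0.000, 5.000]] (det J = -20.000).
Solving J·Δ = −F gives Δ = (0.900, -0.400).
Then the next iterate is (u, v)₁ = (-0.100, 0.600).
Round to (-0.100, 0.600) and repeat: F = (1.388, 0.952), J = [[-5.680, 6.360], [0.160, 2.220]].
Δ = (-0.218, -0.413), so (u, v)₂ = (-0.318, 0.187).

(-0.318, 0.187)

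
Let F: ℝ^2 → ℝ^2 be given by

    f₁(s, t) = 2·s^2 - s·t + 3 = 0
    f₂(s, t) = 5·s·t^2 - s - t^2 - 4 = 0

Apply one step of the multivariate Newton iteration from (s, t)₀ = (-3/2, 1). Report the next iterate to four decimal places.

(-0.2920, 0.6372)

At (-3/2, 1): F = (9.0000, -11.0000).
Jacobian J = [[4·s - t, -s], [5·t^2 - 1, 10·s·t - 2·t]].
At the point, J = [[-7.0000, 1.5000], [4.0000, -17.0000]] (det J = 113.0000).
Solving J·Δ = −F gives Δ = (1.2080, -0.3628).
Then the next iterate is (s, t)₁ = (-0.2920, 0.6372).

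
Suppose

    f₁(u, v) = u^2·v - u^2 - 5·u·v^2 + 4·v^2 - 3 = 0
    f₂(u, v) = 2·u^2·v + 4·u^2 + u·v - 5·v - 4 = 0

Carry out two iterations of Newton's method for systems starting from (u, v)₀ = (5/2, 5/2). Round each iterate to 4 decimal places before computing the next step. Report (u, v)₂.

(1.3302, 0.9644)

At (5/2, 5/2): F = (-46.7500, 46.0000).
Jacobian J = [[2·u·v - 2·u - 5·v^2, u^2 - 10·u·v + 8·v], [4·u·v + 8·u + v, 2·u^2 + u - 5]].
At the point, J = [[-23.7500, -36.2500], [47.5000, 10.0000]] (det J = 1484.3750).
Solving J·Δ = −F gives Δ = (-0.8084, -0.7600).
Then the next iterate is (u, v)₁ = (1.6916, 1.7400).
Round to (1.6916, 1.7400) and repeat: F = (-14.379523, 11.647483), J = [[-12.634432, -12.652329], [27.046336, 2.414621]].
Δ = (-0.3614, -0.7756), so (u, v)₂ = (1.3302, 0.9644).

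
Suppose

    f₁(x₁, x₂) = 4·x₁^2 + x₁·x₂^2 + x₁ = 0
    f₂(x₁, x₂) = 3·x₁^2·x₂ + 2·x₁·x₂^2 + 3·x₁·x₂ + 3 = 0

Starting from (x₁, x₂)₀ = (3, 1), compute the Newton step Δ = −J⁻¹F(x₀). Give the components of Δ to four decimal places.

(-1.5730, -0.1838)

At (3, 1): F = (42.0000, 45.0000).
Jacobian J = [[8·x₁ + x₂^2 + 1, 2·x₁·x₂], [6·x₁·x₂ + 2·x₂^2 + 3·x₂, 3·x₁^2 + 4·x₁·x₂ + 3·x₁]].
At the point, J = [[26.0000, 6.0000], [23.0000, 48.0000]] (det J = 1110.0000).
Solving J·Δ = −F gives Δ = (-1.5730, -0.1838).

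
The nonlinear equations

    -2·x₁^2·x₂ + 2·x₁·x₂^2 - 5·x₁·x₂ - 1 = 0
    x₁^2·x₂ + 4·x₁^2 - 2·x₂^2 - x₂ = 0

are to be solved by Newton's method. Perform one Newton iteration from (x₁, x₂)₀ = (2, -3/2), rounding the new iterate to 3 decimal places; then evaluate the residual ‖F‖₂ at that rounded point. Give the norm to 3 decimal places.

At (2, -3/2): F = (35.000, 7.000).
Jacobian J = [[-4·x₁·x₂ + 2·x₂^2 - 5·x₂, -2·x₁^2 + 4·x₁·x₂ - 5·x₁], [2·x₁·x₂ + 8·x₁, x₁^2 - 4·x₂ - 1]].
At the point, J = [[24.000, -30.000], [10.000, 9.000]] (det J = 516.000).
Solving J·Δ = −F gives Δ = (-1.017, 0.353).
Then the next iterate is (x₁, x₂)₁ = (0.983, -1.147).
Re-evaluating at (0.983, -1.147): F = (9.44066, 1.27260), so ‖F‖₂ = 9.526.

9.526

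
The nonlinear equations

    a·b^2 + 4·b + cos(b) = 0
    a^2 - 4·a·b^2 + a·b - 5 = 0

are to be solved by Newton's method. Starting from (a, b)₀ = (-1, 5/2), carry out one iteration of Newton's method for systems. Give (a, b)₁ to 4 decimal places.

(-2.0755, 0.1394)

At (-1, 5/2): F = (2.948856, 18.5000).
Jacobian J = [[b^2, 2·a·b - sin(b) + 4], [2·a - 4·b^2 + b, -8·a·b + a]].
At the point, J = [[6.2500, -1.598472], [-24.5000, 19.0000]] (det J = 79.587432).
Solving J·Δ = −F gives Δ = (-1.0755, -2.3606).
Then the next iterate is (a, b)₁ = (-2.0755, 0.1394).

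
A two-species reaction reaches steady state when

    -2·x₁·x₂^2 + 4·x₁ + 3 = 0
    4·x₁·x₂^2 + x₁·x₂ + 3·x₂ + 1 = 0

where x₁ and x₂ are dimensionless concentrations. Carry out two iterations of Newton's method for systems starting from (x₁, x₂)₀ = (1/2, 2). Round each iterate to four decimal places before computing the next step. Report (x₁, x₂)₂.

At (1/2, 2): F = (1.0000, 16.0000).
Jacobian J = [[-2·x₂^2 + 4, -4·x₁·x₂], [4·x₂^2 + x₂, 8·x₁·x₂ + x₁ + 3]].
At the point, J = [[-4.0000, -4.0000], [18.0000, 11.5000]] (det J = 26.0000).
Solving J·Δ = −F gives Δ = (-2.9038, 3.1538).
Then the next iterate is (x₁, x₂)₁ = (-2.4038, 5.1538).
Round to (-2.4038, 5.1538) and repeat: F = (121.082610, -251.322924), J = [[-49.123309, 49.554818], [111.400418, -98.513436]].
Δ = (0.7723, -1.6779), so (x₁, x₂)₂ = (-1.6315, 3.4759).

(-1.6315, 3.4759)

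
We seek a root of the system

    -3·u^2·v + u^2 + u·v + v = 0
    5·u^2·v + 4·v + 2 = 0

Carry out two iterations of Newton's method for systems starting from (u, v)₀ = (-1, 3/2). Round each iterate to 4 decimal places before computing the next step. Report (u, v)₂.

(-0.9477, -0.6663)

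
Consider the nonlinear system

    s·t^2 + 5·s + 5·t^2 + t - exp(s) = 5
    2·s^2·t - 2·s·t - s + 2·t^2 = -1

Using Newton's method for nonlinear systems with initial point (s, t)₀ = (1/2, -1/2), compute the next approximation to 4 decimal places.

(1.5227, -0.4091)

At (1/2, -1/2): F = (-3.273721, 1.2500).
Jacobian J = [[t^2 - exp(s) + 5, 2·s·t + 10·t + 1], [4·s·t - 2·t - 1, 2·s^2 - 2·s + 4·t]].
At the point, J = [[3.601279, -4.5000], [-1.0000, -2.5000]] (det J = -13.503197).
Solving J·Δ = −F gives Δ = (1.0227, 0.0909).
Then the next iterate is (s, t)₁ = (1.5227, -0.4091).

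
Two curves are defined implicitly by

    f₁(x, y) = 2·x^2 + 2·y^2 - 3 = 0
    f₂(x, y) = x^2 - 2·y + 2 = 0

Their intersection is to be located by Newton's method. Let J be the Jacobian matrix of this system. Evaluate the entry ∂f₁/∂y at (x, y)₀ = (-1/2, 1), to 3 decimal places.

∂f₁/∂y = 4·y.
At (-1/2, 1) this is 4.000.

4.000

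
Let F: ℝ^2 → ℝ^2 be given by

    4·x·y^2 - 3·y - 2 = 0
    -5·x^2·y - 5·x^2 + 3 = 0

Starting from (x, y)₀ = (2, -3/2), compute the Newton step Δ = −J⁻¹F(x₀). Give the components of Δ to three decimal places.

At (2, -3/2): F = (20.500, 13.000).
Jacobian J = [[4·y^2, 8·x·y - 3], [-10·x·y - 10·x, -5·x^2]].
At the point, J = [[9.000, -27.000], [10.000, -20.000]] (det J = 90.000).
Solving J·Δ = −F gives Δ = (0.656, 0.978).

(0.656, 0.978)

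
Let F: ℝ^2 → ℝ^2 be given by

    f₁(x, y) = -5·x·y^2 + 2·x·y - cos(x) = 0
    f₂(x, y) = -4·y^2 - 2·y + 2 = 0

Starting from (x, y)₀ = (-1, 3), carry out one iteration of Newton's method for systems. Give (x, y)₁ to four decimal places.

At (-1, 3): F = (38.459698, -40.0000).
Jacobian J = [[-5·y^2 + 2·y + sin(x), -10·x·y + 2·x], [0, -8·y - 2]].
At the point, J = [[-39.841471, 28.0000], [0.0000, -26.0000]] (det J = 1035.878246).
Solving J·Δ = −F gives Δ = (-0.1159, -1.5385).
Then the next iterate is (x, y)₁ = (-1.1159, 1.4615).

(-1.1159, 1.4615)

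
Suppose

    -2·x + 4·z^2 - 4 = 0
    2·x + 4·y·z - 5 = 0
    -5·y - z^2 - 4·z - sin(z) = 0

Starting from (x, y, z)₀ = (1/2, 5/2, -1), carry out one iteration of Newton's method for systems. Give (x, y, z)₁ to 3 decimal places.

(-8.009, -0.249, 1.002)

At (1/2, 5/2, -1): F = (-1.000, -14.000, -8.65853).
Jacobian J = [[-2, 0, 8·z], [2, 4·z, 4·y], [0, -5, -2·z - cos(z) - 4]].
At the point, J = [[-2.000, 0.000, -8.000], [2.000, -4.000, 10.000], [0.000, -5.000, -2.54030]] (det J = -40.32242).
Solving J·Δ = −F gives Δ = (-8.509, -2.749, 2.002).
Then the next iterate is (x, y, z)₁ = (-8.009, -0.249, 1.002).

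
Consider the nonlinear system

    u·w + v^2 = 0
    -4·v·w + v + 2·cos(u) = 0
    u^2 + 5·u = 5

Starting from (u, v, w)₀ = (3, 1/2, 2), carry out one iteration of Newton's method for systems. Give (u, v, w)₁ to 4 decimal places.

(1.2727, 0.0060, 1.2329)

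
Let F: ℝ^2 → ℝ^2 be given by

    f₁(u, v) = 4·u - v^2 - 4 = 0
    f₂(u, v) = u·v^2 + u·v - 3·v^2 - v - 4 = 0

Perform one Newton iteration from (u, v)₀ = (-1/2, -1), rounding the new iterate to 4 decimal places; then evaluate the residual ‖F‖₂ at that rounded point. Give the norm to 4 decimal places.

At (-1/2, -1): F = (-7.0000, -6.0000).
Jacobian J = [[4, -2·v], [v^2 + v, 2·u·v + u - 6·v - 1]].
At the point, J = [[4.0000, 2.0000], [0.0000, 5.5000]] (det J = 22.0000).
Solving J·Δ = −F gives Δ = (1.2045, 1.0909).
Then the next iterate is (u, v)₁ = (0.7045, 0.0909).
Re-evaluating at (0.7045, 0.0909): F = (-1.190263, -4.045828), so ‖F‖₂ = 4.2173.

4.2173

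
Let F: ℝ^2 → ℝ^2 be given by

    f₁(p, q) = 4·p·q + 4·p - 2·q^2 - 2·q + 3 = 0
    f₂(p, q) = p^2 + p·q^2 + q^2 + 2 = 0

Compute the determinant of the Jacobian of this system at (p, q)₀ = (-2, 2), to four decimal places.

J = [[4·q + 4, 4·p - 4·q - 2], [2·p + q^2, 2·p·q + 2·q]].
At the point, J = [[12.0000, -18.0000], [0.0000, -4.0000]].
det J = -48.0000.

-48.0000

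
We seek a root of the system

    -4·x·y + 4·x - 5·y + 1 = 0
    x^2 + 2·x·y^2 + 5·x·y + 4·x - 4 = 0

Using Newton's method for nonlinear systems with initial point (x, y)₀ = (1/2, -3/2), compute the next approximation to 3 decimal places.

At (1/2, -3/2): F = (13.500, -3.250).
Jacobian J = [[-4·y + 4, -4·x - 5], [2·x + 2·y^2 + 5·y + 4, 4·x·y + 5·x]].
At the point, J = [[10.000, -7.000], [2.000, -0.500]] (det J = 9.000).
Solving J·Δ = −F gives Δ = (3.278, 6.611).
Then the next iterate is (x, y)₁ = (3.778, 5.111).

(3.778, 5.111)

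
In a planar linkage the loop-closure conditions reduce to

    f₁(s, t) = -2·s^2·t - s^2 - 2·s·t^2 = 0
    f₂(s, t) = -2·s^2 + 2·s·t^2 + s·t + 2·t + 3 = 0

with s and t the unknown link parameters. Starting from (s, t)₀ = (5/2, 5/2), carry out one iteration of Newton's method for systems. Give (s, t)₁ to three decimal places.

(1.758, 1.507)

At (5/2, 5/2): F = (-68.750, 33.000).
Jacobian J = [[-4·s·t - 2·s - 2·t^2, -2·s^2 - 4·s·t], [-4·s + 2·t^2 + t, 4·s·t + s + 2]].
At the point, J = [[-42.500, -37.500], [5.000, 29.500]] (det J = -1066.250).
Solving J·Δ = −F gives Δ = (-0.742, -0.993).
Then the next iterate is (s, t)₁ = (1.758, 1.507).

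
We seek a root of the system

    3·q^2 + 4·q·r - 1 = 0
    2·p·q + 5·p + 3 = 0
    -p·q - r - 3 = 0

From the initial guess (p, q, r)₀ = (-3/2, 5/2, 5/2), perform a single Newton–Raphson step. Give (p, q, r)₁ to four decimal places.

At (-3/2, 5/2, 5/2): F = (42.7500, -12.0000, -1.7500).
Jacobian J = [[0, 6·q + 4·r, 4·q], [2·q + 5, 2·p, 0], [-q, -p, -1]].
At the point, J = [[0.0000, 25.0000, 10.0000], [10.0000, -3.0000, 0.0000], [-2.5000, 1.5000, -1.0000]] (det J = 325.0000).
Solving J·Δ = −F gives Δ = (1.2438, 0.1462, -4.6404).
Then the next iterate is (p, q, r)₁ = (-0.2562, 2.6462, -2.1404).

(-0.2562, 2.6462, -2.1404)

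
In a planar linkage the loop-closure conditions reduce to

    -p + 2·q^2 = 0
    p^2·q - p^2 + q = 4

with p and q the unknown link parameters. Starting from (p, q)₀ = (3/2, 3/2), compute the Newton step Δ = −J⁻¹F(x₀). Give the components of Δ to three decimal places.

At (3/2, 3/2): F = (3.000, -1.375).
Jacobian J = [[-1, 4·q], [2·p·q - 2·p, p^2 + 1]].
At the point, J = [[-1.000, 6.000], [1.500, 3.250]] (det J = -12.250).
Solving J·Δ = −F gives Δ = (1.469, -0.255).

(1.469, -0.255)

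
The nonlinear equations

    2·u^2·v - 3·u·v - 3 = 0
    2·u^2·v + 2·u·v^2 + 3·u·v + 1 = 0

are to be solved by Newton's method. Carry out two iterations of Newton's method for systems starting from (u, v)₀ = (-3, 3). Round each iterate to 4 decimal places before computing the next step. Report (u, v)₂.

(-1.4703, 0.9605)

At (-3, 3): F = (78.0000, -26.0000).
Jacobian J = [[4·u·v - 3·v, 2·u^2 - 3·u], [4·u·v + 2·v^2 + 3·v, 2·u^2 + 4·u·v + 3·u]].
At the point, J = [[-45.0000, 27.0000], [-9.0000, -27.0000]] (det J = 1458.0000).
Solving J·Δ = −F gives Δ = (0.9630, -1.2840).
Then the next iterate is (u, v)₁ = (-2.0370, 1.7160).
Round to (-2.0370, 1.7160) and repeat: F = (21.727110, -7.242370), J = [[-19.129968, 14.409738], [-2.944656, -11.794230]].
Δ = (0.5667, -0.7555), so (u, v)₂ = (-1.4703, 0.9605).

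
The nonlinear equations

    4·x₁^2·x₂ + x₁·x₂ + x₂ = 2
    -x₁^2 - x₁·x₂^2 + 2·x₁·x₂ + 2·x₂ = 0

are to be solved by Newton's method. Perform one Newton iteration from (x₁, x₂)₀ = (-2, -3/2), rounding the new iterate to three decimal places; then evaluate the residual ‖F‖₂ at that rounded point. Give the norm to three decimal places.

At (-2, -3/2): F = (-24.500, 3.500).
Jacobian J = [[8·x₁·x₂ + x₂, 4·x₁^2 + x₁ + 1], [-2·x₁ - x₂^2 + 2·x₂, -2·x₁·x₂ + 2·x₁ + 2]].
At the point, J = [[22.500, 15.000], [-1.250, -8.000]] (det J = -161.250).
Solving J·Δ = −F gives Δ = (0.890, 0.298).
Then the next iterate is (x₁, x₂)₁ = (-1.110, -1.202).
Re-evaluating at (-1.110, -1.202): F = (-7.79172, 0.63607), so ‖F‖₂ = 7.818.

7.818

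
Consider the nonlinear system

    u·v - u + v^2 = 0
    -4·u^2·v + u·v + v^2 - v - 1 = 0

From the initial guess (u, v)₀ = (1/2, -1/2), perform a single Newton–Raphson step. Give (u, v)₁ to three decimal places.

(0.222, -0.667)

At (1/2, -1/2): F = (-0.500, 0.000).
Jacobian J = [[v - 1, u + 2·v], [-8·u·v + v, -4·u^2 + u + 2·v - 1]].
At the point, J = [[-1.500, -0.500], [1.500, -2.500]] (det J = 4.500).
Solving J·Δ = −F gives Δ = (-0.278, -0.167).
Then the next iterate is (u, v)₁ = (0.222, -0.667).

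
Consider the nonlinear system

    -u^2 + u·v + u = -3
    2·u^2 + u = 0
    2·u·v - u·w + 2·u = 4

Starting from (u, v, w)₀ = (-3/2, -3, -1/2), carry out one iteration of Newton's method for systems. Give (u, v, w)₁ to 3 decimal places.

(-0.900, -0.100, 5.867)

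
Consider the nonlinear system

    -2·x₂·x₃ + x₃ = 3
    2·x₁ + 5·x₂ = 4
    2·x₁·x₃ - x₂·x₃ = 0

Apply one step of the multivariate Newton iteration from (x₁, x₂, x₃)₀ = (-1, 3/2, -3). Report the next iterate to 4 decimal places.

At (-1, 3/2, -3): F = (3.0000, 1.5000, 10.5000).
Jacobian J = [[0, -2·x₃, -2·x₂ + 1], [2, 5, 0], [2·x₃, -x₃, 2·x₁ - x₂]].
At the point, J = [[0.0000, 6.0000, -2.0000], [2.0000, 5.0000, 0.0000], [-6.0000, 3.0000, -3.5000]] (det J = -30.0000).
Solving J·Δ = −F gives Δ = (2.5000, -1.3000, -2.4000).
Then the next iterate is (x₁, x₂, x₃)₁ = (1.5000, 0.2000, -5.4000).

(1.5000, 0.2000, -5.4000)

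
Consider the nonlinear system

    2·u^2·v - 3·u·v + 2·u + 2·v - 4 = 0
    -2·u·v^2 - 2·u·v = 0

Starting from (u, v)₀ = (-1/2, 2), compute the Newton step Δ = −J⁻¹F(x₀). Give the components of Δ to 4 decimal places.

(1.1250, 1.5000)

At (-1/2, 2): F = (3.0000, 6.0000).
Jacobian J = [[4·u·v - 3·v + 2, 2·u^2 - 3·u + 2], [-2·v^2 - 2·v, -4·u·v - 2·u]].
At the point, J = [[-8.0000, 4.0000], [-12.0000, 5.0000]] (det J = 8.0000).
Solving J·Δ = −F gives Δ = (1.1250, 1.5000).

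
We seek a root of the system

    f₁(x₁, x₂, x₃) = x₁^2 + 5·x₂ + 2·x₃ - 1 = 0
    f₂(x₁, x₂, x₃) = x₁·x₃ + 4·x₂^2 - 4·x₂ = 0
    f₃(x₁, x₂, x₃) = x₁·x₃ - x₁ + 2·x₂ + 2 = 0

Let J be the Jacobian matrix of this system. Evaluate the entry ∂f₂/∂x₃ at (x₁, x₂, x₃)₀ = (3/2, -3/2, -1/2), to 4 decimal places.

1.5000

∂f₂/∂x₃ = x₁.
At (3/2, -3/2, -1/2) this is 1.5000.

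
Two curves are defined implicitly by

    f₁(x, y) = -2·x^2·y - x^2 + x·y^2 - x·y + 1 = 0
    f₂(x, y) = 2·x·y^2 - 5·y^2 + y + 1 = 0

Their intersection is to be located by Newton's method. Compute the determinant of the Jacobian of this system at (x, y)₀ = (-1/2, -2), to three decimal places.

59.000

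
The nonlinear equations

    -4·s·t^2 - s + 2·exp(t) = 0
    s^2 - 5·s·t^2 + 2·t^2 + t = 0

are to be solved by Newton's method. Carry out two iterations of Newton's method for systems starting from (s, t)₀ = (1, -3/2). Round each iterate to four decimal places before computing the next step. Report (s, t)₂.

(0.9137, -0.3886)

At (1, -3/2): F = (-9.553740, -7.2500).
Jacobian J = [[-4·t^2 - 1, -8·s·t + 2·exp(t)], [2·s - 5·t^2, -10·s·t + 4·t + 1]].
At the point, J = [[-10.0000, 12.446260], [-9.2500, 10.0000]] (det J = 15.127908).
Solving J·Δ = −F gives Δ = (0.3505, 1.0492).
Then the next iterate is (s, t)₁ = (1.3505, -0.4508).
Round to (1.3505, -0.4508) and repeat: F = (-1.174061, 0.407244), J = [[-1.812883, 6.144680], [1.684897, 5.284854]].
Δ = (-0.4368, 0.0622), so (s, t)₂ = (0.9137, -0.3886).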